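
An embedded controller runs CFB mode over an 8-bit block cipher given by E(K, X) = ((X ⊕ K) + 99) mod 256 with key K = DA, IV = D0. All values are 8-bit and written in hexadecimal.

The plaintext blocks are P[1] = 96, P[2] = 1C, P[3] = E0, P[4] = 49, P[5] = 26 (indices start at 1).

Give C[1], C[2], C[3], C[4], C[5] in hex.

C[1] = 35, C[2] = 94, C[3] = 07, C[4] = 3F, C[5] = 58

CFB encryption: C_i = P_i ⊕ E(K, C_{i−1}), with C_{0} = IV.
C[1]: E(K, D0) = A3; 96 ⊕ A3 = 35.
C[2]: E(K, 35) = 88; 1C ⊕ 88 = 94.
C[3]: E(K, 94) = E7; E0 ⊕ E7 = 07.
C[4]: E(K, 07) = 76; 49 ⊕ 76 = 3F.
C[5]: E(K, 3F) = 7E; 26 ⊕ 7E = 58.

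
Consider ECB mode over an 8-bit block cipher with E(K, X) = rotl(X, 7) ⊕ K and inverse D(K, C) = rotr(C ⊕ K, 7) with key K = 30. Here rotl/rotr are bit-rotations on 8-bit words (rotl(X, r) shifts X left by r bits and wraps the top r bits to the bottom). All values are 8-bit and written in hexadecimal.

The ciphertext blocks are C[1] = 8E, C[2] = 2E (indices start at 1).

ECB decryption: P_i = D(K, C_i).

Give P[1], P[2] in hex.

P[1]: D(K, 8E) = 7D.
P[2]: D(K, 2E) = 3C.

P[1] = 7D, P[2] = 3C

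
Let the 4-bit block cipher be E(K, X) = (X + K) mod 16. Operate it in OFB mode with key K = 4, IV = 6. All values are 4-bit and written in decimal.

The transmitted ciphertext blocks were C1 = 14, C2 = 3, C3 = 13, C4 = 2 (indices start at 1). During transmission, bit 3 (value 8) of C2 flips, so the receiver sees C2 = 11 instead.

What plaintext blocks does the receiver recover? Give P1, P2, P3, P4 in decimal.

P1 = 4, P2 = 5, P3 = 15, P4 = 4

OFB decryption: S_i = E(K, S_{i−1}) with S_{0} = IV; P_i = C_i ⊕ S_i.
Only C2 changed, to 11. In OFB, a change in C_i flips the same bit in P_i only; the keystream is unaffected. Decrypting the received ciphertext:
P1: S = E(K, 6) = 10; 14 ⊕ 10 = 4.
P2: S = E(K, 10) = 14; 11 ⊕ 14 = 5.
P3: S = E(K, 14) = 2; 13 ⊕ 2 = 15.
P4: S = E(K, 2) = 6; 2 ⊕ 6 = 4.
Blocks that differ from the original plaintext: P2.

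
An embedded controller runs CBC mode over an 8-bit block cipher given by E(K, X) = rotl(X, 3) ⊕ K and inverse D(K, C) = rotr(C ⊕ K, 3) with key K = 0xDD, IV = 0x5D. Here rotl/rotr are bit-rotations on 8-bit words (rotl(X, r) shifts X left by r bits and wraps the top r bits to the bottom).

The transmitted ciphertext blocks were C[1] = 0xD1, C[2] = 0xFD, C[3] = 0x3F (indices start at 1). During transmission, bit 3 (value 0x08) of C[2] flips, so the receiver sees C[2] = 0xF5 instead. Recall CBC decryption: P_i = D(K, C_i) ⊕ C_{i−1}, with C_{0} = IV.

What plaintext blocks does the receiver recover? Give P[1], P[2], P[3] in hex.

Only C[2] changed, to 0xF5. In CBC, a change in C_i garbles P_i and flips the same bit in P_{i+1}. Decrypting the received ciphertext:
P[1]: D(K, 0xD1) = 0x81; 0x81 ⊕ 0x5D = 0xDC.
P[2]: D(K, 0xF5) = 0x05; 0x05 ⊕ 0xD1 = 0xD4.
P[3]: D(K, 0x3F) = 0x5C; 0x5C ⊕ 0xF5 = 0xA9.
Blocks that differ from the original plaintext: P[2], P[3].

P[1] = 0xDC, P[2] = 0xD4, P[3] = 0xA9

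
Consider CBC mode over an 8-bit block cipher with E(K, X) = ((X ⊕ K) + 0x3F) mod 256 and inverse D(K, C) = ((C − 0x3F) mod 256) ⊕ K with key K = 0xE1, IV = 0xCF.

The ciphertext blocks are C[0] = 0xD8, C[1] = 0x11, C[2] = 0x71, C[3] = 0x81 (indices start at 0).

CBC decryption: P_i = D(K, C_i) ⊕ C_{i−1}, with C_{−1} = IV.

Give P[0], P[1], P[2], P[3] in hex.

P[0] = 0xB7, P[1] = 0xEB, P[2] = 0xC2, P[3] = 0xD2

P[0]: D(K, 0xD8) = 0x78; 0x78 ⊕ 0xCF = 0xB7.
P[1]: D(K, 0x11) = 0x33; 0x33 ⊕ 0xD8 = 0xEB.
P[2]: D(K, 0x71) = 0xD3; 0xD3 ⊕ 0x11 = 0xC2.
P[3]: D(K, 0x81) = 0xA3; 0xA3 ⊕ 0x71 = 0xD2.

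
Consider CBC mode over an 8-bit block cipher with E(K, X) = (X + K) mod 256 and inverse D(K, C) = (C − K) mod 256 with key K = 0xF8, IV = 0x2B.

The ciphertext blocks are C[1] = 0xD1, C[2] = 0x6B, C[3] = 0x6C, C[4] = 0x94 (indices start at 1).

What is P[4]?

P[4] = 0xF0

CBC decryption: P_i = D(K, C_i) ⊕ C_{i−1}, with C_{0} = IV.
P[4]: D(K, 0x94) = 0x9C; 0x9C ⊕ 0x6C = 0xF0.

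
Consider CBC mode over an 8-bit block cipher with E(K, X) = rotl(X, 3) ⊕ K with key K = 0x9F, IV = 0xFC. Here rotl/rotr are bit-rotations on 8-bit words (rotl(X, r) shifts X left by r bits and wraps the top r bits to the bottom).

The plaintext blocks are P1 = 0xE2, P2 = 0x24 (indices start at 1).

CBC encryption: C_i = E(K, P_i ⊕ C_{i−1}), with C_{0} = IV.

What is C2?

C1: P1 ⊕ 0xFC = 0x1E; E(K, 0x1E) = 0x6F.
C2: P2 ⊕ 0x6F = 0x4B; E(K, 0x4B) = 0xC5.

C2 = 0xC5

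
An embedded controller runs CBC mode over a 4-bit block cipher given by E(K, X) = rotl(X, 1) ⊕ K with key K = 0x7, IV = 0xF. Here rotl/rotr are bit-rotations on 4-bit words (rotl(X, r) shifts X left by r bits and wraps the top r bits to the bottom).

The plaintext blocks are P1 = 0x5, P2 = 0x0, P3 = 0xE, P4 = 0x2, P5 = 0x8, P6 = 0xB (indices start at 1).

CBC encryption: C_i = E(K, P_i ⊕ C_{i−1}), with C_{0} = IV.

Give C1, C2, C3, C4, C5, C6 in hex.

C1: P1 ⊕ 0xF = 0xA; E(K, 0xA) = 0x2.
C2: P2 ⊕ 0x2 = 0x2; E(K, 0x2) = 0x3.
C3: P3 ⊕ 0x3 = 0xD; E(K, 0xD) = 0xC.
C4: P4 ⊕ 0xC = 0xE; E(K, 0xE) = 0xA.
C5: P5 ⊕ 0xA = 0x2; E(K, 0x2) = 0x3.
C6: P6 ⊕ 0x3 = 0x8; E(K, 0x8) = 0x6.

C1 = 0x2, C2 = 0x3, C3 = 0xC, C4 = 0xA, C5 = 0x3, C6 = 0x6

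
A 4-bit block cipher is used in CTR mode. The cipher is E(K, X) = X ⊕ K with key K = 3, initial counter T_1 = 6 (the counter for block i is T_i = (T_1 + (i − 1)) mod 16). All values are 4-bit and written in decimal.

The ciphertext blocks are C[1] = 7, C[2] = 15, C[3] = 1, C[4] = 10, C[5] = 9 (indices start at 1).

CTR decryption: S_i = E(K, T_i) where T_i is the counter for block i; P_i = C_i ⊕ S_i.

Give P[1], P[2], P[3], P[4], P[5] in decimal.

P[1] = 2, P[2] = 11, P[3] = 10, P[4] = 0, P[5] = 0

P[1]: T = 6, S = E(K, T) = 5; 7 ⊕ 5 = 2.
P[2]: T = 7, S = E(K, T) = 4; 15 ⊕ 4 = 11.
P[3]: T = 8, S = E(K, T) = 11; 1 ⊕ 11 = 10.
P[4]: T = 9, S = E(K, T) = 10; 10 ⊕ 10 = 0.
P[5]: T = 10, S = E(K, T) = 9; 9 ⊕ 9 = 0.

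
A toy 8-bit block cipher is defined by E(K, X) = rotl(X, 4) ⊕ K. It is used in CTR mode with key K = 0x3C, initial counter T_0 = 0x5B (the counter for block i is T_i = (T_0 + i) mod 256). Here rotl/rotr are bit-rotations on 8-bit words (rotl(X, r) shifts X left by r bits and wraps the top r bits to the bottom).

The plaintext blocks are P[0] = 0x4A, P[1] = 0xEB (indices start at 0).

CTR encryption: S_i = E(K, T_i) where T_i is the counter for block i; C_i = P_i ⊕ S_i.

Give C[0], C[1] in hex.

C[0] = 0xC3, C[1] = 0x12

C[0]: T = 0x5B, S = E(K, T) = 0x89; 0x4A ⊕ 0x89 = 0xC3.
C[1]: T = 0x5C, S = E(K, T) = 0xF9; 0xEB ⊕ 0xF9 = 0x12.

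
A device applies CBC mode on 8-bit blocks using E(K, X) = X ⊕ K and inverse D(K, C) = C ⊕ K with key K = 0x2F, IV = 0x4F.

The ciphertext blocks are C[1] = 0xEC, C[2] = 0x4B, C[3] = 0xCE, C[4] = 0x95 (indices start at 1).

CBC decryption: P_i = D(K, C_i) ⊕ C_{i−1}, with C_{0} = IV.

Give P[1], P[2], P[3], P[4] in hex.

P[1] = 0x8C, P[2] = 0x88, P[3] = 0xAA, P[4] = 0x74

P[1]: D(K, 0xEC) = 0xC3; 0xC3 ⊕ 0x4F = 0x8C.
P[2]: D(K, 0x4B) = 0x64; 0x64 ⊕ 0xEC = 0x88.
P[3]: D(K, 0xCE) = 0xE1; 0xE1 ⊕ 0x4B = 0xAA.
P[4]: D(K, 0x95) = 0xBA; 0xBA ⊕ 0xCE = 0x74.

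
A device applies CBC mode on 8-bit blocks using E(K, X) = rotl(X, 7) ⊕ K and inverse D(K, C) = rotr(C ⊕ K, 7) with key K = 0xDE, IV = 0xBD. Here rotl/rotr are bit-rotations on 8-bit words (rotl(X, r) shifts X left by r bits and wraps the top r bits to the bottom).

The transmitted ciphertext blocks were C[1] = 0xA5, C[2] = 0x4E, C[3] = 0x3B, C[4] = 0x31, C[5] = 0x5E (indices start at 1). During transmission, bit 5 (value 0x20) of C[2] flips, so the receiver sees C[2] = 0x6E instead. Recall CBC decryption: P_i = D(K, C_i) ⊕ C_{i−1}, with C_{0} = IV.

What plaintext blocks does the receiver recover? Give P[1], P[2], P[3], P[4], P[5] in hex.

Only C[2] changed, to 0x6E. In CBC, a change in C_i garbles P_i and flips the same bit in P_{i+1}. Decrypting the received ciphertext:
P[1]: D(K, 0xA5) = 0xF6; 0xF6 ⊕ 0xBD = 0x4B.
P[2]: D(K, 0x6E) = 0x61; 0x61 ⊕ 0xA5 = 0xC4.
P[3]: D(K, 0x3B) = 0xCB; 0xCB ⊕ 0x6E = 0xA5.
P[4]: D(K, 0x31) = 0xDF; 0xDF ⊕ 0x3B = 0xE4.
P[5]: D(K, 0x5E) = 0x01; 0x01 ⊕ 0x31 = 0x30.
Blocks that differ from the original plaintext: P[2], P[3].

P[1] = 0x4B, P[2] = 0xC4, P[3] = 0xA5, P[4] = 0xE4, P[5] = 0x30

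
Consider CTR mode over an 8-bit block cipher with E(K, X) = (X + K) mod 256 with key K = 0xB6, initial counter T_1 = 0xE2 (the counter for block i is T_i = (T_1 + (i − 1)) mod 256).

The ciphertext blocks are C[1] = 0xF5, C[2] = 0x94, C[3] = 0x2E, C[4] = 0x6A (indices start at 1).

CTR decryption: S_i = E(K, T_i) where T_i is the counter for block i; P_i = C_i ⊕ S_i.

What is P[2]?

P[2] = 0x0D

P[2]: T = 0xE3, S = E(K, T) = 0x99; 0x94 ⊕ 0x99 = 0x0D.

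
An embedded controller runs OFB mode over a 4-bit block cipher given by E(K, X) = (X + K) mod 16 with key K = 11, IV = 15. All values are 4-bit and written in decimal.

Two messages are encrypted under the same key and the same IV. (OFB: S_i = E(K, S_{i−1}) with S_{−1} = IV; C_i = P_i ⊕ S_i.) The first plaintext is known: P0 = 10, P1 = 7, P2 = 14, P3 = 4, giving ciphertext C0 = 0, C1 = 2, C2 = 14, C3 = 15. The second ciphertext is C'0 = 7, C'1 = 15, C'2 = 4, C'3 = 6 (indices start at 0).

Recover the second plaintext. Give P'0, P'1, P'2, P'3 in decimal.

P'0 = 13, P'1 = 10, P'2 = 4, P'3 = 13

In OFB with a reused IV, both messages share the same keystream S_i, so C_i ⊕ C'_i = P_i ⊕ P'_i and thus P'_i = P_i ⊕ C_i ⊕ C'_i.
P'0: 10 ⊕ 0 ⊕ 7 = 13.
P'1: 7 ⊕ 2 ⊕ 15 = 10.
P'2: 14 ⊕ 14 ⊕ 4 = 4.
P'3: 4 ⊕ 15 ⊕ 6 = 13.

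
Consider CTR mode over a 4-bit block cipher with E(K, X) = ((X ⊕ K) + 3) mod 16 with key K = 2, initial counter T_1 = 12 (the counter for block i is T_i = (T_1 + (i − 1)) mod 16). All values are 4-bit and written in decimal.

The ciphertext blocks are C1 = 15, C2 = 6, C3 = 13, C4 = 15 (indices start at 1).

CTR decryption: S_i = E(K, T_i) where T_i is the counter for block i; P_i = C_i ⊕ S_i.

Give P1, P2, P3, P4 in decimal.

P1 = 14, P2 = 4, P3 = 2, P4 = 15

P1: T = 12, S = E(K, T) = 1; 15 ⊕ 1 = 14.
P2: T = 13, S = E(K, T) = 2; 6 ⊕ 2 = 4.
P3: T = 14, S = E(K, T) = 15; 13 ⊕ 15 = 2.
P4: T = 15, S = E(K, T) = 0; 15 ⊕ 0 = 15.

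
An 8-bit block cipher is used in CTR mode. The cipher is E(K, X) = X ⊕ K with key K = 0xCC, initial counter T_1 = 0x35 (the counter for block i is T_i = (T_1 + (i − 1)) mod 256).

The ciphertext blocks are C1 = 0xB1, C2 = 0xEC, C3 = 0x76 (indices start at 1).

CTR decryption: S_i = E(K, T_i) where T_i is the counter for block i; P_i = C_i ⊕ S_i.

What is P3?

P3: T = 0x37, S = E(K, T) = 0xFB; 0x76 ⊕ 0xFB = 0x8D.

P3 = 0x8D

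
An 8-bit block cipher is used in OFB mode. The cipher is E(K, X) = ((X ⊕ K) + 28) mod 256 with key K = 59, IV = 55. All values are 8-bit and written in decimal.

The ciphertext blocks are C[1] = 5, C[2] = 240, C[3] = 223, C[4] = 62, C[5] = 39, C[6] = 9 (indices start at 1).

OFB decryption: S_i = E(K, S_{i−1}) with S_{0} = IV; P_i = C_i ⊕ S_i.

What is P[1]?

P[1]: S = E(K, 55) = 40; 5 ⊕ 40 = 45.

P[1] = 45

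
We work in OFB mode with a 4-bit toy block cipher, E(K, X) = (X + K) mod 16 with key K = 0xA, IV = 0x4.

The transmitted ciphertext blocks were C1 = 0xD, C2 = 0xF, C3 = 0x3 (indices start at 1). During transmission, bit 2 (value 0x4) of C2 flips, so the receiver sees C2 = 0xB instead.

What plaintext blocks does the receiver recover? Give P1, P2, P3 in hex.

OFB decryption: S_i = E(K, S_{i−1}) with S_{0} = IV; P_i = C_i ⊕ S_i.
Only C2 changed, to 0xB. In OFB, a change in C_i flips the same bit in P_i only; the keystream is unaffected. Decrypting the received ciphertext:
P1: S = E(K, 0x4) = 0xE; 0xD ⊕ 0xE = 0x3.
P2: S = E(K, 0xE) = 0x8; 0xB ⊕ 0x8 = 0x3.
P3: S = E(K, 0x8) = 0x2; 0x3 ⊕ 0x2 = 0x1.
Blocks that differ from the original plaintext: P2.

P1 = 0x3, P2 = 0x3, P3 = 0x1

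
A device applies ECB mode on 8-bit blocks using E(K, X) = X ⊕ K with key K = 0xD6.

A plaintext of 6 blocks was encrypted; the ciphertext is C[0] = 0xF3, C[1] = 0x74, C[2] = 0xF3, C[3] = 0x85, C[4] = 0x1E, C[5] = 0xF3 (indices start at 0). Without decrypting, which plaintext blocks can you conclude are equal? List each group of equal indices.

P[0] = P[2] = P[5]

ECB encrypts each block independently with the same key, so equal ciphertext blocks imply equal plaintext blocks.
C[0] = C[2] = C[5] = 0xF3, so P[0] = P[2] = P[5].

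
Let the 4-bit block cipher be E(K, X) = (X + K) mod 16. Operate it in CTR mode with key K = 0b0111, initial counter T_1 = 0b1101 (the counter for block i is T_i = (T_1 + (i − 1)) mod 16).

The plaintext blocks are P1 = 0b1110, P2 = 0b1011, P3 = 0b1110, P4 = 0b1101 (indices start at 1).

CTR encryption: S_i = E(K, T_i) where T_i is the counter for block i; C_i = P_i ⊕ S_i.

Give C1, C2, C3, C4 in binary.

C1: T = 0b1101, S = E(K, T) = 0b0100; 0b1110 ⊕ 0b0100 = 0b1010.
C2: T = 0b1110, S = E(K, T) = 0b0101; 0b1011 ⊕ 0b0101 = 0b1110.
C3: T = 0b1111, S = E(K, T) = 0b0110; 0b1110 ⊕ 0b0110 = 0b1000.
C4: T = 0b0000, S = E(K, T) = 0b0111; 0b1101 ⊕ 0b0111 = 0b1010.

C1 = 0b1010, C2 = 0b1110, C3 = 0b1000, C4 = 0b1010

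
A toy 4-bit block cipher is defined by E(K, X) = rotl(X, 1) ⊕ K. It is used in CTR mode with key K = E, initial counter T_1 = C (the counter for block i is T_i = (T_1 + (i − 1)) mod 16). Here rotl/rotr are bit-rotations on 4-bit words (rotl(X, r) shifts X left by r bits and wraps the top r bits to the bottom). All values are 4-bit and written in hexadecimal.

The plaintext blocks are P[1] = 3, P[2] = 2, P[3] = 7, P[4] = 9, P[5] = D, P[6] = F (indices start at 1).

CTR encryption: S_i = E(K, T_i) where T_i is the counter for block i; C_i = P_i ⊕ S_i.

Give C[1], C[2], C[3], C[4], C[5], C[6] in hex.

C[1]: T = C, S = E(K, T) = 7; 3 ⊕ 7 = 4.
C[2]: T = D, S = E(K, T) = 5; 2 ⊕ 5 = 7.
C[3]: T = E, S = E(K, T) = 3; 7 ⊕ 3 = 4.
C[4]: T = F, S = E(K, T) = 1; 9 ⊕ 1 = 8.
C[5]: T = 0, S = E(K, T) = E; D ⊕ E = 3.
C[6]: T = 1, S = E(K, T) = C; F ⊕ C = 3.

C[1] = 4, C[2] = 7, C[3] = 4, C[4] = 8, C[5] = 3, C[6] = 3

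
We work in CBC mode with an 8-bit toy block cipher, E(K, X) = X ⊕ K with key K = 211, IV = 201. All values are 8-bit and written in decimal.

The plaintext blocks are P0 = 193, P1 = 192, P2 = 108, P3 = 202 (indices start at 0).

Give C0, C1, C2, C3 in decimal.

CBC encryption: C_i = E(K, P_i ⊕ C_{i−1}), with C_{−1} = IV.
C0: P0 ⊕ 201 = 8; E(K, 8) = 219.
C1: P1 ⊕ 219 = 27; E(K, 27) = 200.
C2: P2 ⊕ 200 = 164; E(K, 164) = 119.
C3: P3 ⊕ 119 = 189; E(K, 189) = 110.

C0 = 219, C1 = 200, C2 = 119, C3 = 110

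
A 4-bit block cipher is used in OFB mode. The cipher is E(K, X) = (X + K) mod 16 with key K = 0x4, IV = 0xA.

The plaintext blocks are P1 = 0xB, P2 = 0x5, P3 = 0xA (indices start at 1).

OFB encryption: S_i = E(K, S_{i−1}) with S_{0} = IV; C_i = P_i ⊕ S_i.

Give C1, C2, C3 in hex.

C1: S = E(K, 0xA) = 0xE; 0xB ⊕ 0xE = 0x5.
C2: S = E(K, 0xE) = 0x2; 0x5 ⊕ 0x2 = 0x7.
C3: S = E(K, 0x2) = 0x6; 0xA ⊕ 0x6 = 0xC.

C1 = 0x5, C2 = 0x7, C3 = 0xC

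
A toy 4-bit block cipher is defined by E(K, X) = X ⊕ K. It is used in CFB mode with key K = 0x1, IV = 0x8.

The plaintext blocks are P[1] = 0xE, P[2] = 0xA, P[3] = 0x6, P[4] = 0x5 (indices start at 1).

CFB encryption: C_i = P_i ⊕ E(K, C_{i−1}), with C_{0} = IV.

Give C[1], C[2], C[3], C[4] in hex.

C[1] = 0x7, C[2] = 0xC, C[3] = 0xB, C[4] = 0xF

C[1]: E(K, 0x8) = 0x9; 0xE ⊕ 0x9 = 0x7.
C[2]: E(K, 0x7) = 0x6; 0xA ⊕ 0x6 = 0xC.
C[3]: E(K, 0xC) = 0xD; 0x6 ⊕ 0xD = 0xB.
C[4]: E(K, 0xB) = 0xA; 0x5 ⊕ 0xA = 0xF.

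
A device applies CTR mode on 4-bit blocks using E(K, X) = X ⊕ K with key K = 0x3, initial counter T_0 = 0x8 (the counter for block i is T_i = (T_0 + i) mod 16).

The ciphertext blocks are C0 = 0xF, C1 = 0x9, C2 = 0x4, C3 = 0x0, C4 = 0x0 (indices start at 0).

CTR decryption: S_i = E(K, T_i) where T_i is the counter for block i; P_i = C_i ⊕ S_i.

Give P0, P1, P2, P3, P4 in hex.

P0 = 0x4, P1 = 0x3, P2 = 0xD, P3 = 0x8, P4 = 0xF

P0: T = 0x8, S = E(K, T) = 0xB; 0xF ⊕ 0xB = 0x4.
P1: T = 0x9, S = E(K, T) = 0xA; 0x9 ⊕ 0xA = 0x3.
P2: T = 0xA, S = E(K, T) = 0x9; 0x4 ⊕ 0x9 = 0xD.
P3: T = 0xB, S = E(K, T) = 0x8; 0x0 ⊕ 0x8 = 0x8.
P4: T = 0xC, S = E(K, T) = 0xF; 0x0 ⊕ 0xF = 0xF.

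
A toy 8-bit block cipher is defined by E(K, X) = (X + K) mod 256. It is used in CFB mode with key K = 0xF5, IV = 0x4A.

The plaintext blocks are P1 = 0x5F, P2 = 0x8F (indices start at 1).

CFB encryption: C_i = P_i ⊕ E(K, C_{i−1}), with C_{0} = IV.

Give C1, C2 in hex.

C1 = 0x60, C2 = 0xDA

C1: E(K, 0x4A) = 0x3F; 0x5F ⊕ 0x3F = 0x60.
C2: E(K, 0x60) = 0x55; 0x8F ⊕ 0x55 = 0xDA.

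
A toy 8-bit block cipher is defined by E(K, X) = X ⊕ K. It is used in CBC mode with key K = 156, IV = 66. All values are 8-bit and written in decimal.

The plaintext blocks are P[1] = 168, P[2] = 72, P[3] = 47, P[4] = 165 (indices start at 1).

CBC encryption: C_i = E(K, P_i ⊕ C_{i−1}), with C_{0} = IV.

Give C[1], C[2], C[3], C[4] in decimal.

C[1] = 118, C[2] = 162, C[3] = 17, C[4] = 40

C[1]: P[1] ⊕ 66 = 234; E(K, 234) = 118.
C[2]: P[2] ⊕ 118 = 62; E(K, 62) = 162.
C[3]: P[3] ⊕ 162 = 141; E(K, 141) = 17.
C[4]: P[4] ⊕ 17 = 180; E(K, 180) = 40.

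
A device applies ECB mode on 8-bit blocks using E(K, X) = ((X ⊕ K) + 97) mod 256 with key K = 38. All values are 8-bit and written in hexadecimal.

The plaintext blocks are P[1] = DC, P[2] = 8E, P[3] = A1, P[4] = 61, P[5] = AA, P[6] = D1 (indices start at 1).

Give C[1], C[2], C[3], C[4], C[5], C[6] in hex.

ECB encryption: C_i = E(K, P_i).
C[1]: E(K, DC) = 7B.
C[2]: E(K, 8E) = 4D.
C[3]: E(K, A1) = 30.
C[4]: E(K, 61) = F0.
C[5]: E(K, AA) = 29.
C[6]: E(K, D1) = 80.

C[1] = 7B, C[2] = 4D, C[3] = 30, C[4] = F0, C[5] = 29, C[6] = 80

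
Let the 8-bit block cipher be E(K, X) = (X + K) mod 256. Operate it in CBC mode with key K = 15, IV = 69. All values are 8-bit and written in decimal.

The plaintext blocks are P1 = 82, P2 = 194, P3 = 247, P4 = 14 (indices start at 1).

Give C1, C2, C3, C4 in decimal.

CBC encryption: C_i = E(K, P_i ⊕ C_{i−1}), with C_{0} = IV.
C1: P1 ⊕ 69 = 23; E(K, 23) = 38.
C2: P2 ⊕ 38 = 228; E(K, 228) = 243.
C3: P3 ⊕ 243 = 4; E(K, 4) = 19.
C4: P4 ⊕ 19 = 29; E(K, 29) = 44.

C1 = 38, C2 = 243, C3 = 19, C4 = 44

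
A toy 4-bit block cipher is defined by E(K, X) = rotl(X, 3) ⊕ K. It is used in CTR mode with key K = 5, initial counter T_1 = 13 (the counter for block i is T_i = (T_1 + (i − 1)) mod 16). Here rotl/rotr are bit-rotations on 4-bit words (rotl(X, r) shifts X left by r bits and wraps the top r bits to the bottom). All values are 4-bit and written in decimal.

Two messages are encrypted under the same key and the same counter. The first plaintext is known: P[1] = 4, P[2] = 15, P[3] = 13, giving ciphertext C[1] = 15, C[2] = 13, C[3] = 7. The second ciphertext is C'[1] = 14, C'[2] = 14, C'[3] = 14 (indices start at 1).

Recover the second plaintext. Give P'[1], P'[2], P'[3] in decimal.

P'[1] = 5, P'[2] = 12, P'[3] = 4

In CTR with a reused counter, both messages share the same keystream S_i, so C_i ⊕ C'_i = P_i ⊕ P'_i and thus P'_i = P_i ⊕ C_i ⊕ C'_i.
P'[1]: 4 ⊕ 15 ⊕ 14 = 5.
P'[2]: 15 ⊕ 13 ⊕ 14 = 12.
P'[3]: 13 ⊕ 7 ⊕ 14 = 4.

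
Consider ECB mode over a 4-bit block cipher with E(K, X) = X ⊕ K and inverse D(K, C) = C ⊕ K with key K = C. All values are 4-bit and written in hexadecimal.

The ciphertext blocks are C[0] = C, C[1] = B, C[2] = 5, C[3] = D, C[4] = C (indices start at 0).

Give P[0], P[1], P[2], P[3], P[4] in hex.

ECB decryption: P_i = D(K, C_i).
P[0]: D(K, C) = 0.
P[1]: D(K, B) = 7.
P[2]: D(K, 5) = 9.
P[3]: D(K, D) = 1.
P[4]: D(K, C) = 0.

P[0] = 0, P[1] = 7, P[2] = 9, P[3] = 1, P[4] = 0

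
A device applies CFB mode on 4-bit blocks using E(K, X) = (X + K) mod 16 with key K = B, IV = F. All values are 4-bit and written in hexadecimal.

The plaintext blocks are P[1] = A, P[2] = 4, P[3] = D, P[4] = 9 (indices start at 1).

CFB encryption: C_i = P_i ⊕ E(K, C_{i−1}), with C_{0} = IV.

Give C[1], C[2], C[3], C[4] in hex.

C[1]: E(K, F) = A; A ⊕ A = 0.
C[2]: E(K, 0) = B; 4 ⊕ B = F.
C[3]: E(K, F) = A; D ⊕ A = 7.
C[4]: E(K, 7) = 2; 9 ⊕ 2 = B.

C[1] = 0, C[2] = F, C[3] = 7, C[4] = B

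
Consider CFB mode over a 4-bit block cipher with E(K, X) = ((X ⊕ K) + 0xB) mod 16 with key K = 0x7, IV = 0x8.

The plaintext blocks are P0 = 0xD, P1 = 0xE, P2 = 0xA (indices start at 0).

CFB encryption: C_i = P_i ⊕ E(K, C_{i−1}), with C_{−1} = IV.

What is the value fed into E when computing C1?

0x7

C0: E(K, 0x8) = 0xA; 0xD ⊕ 0xA = 0x7.
C1: E(K, 0x7) = 0xB; 0xE ⊕ 0xB = 0x5.
So the input to E for block 1 is 0x7.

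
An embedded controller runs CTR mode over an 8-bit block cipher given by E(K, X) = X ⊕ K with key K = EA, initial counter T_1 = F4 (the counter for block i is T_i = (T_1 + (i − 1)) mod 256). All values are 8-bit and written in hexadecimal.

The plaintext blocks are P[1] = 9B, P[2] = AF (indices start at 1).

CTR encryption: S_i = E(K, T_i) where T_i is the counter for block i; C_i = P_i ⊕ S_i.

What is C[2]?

C[1]: T = F4, S = E(K, T) = 1E; 9B ⊕ 1E = 85.
C[2]: T = F5, S = E(K, T) = 1F; AF ⊕ 1F = B0.

C[2] = B0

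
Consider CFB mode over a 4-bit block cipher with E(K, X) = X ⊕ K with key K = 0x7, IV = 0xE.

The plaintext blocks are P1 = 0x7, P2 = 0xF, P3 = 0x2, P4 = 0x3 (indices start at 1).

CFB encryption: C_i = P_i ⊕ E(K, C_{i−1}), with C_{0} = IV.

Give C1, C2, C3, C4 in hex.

C1 = 0xE, C2 = 0x6, C3 = 0x3, C4 = 0x7

C1: E(K, 0xE) = 0x9; 0x7 ⊕ 0x9 = 0xE.
C2: E(K, 0xE) = 0x9; 0xF ⊕ 0x9 = 0x6.
C3: E(K, 0x6) = 0x1; 0x2 ⊕ 0x1 = 0x3.
C4: E(K, 0x3) = 0x4; 0x3 ⊕ 0x4 = 0x7.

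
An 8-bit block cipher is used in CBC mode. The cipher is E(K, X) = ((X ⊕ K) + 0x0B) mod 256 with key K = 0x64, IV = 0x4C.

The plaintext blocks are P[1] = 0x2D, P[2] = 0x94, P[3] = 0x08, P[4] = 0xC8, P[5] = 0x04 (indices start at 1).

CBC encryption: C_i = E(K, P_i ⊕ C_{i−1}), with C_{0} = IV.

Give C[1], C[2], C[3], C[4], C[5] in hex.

C[1] = 0x10, C[2] = 0xEB, C[3] = 0x92, C[4] = 0x49, C[5] = 0x34

C[1]: P[1] ⊕ 0x4C = 0x61; E(K, 0x61) = 0x10.
C[2]: P[2] ⊕ 0x10 = 0x84; E(K, 0x84) = 0xEB.
C[3]: P[3] ⊕ 0xEB = 0xE3; E(K, 0xE3) = 0x92.
C[4]: P[4] ⊕ 0x92 = 0x5A; E(K, 0x5A) = 0x49.
C[5]: P[5] ⊕ 0x49 = 0x4D; E(K, 0x4D) = 0x34.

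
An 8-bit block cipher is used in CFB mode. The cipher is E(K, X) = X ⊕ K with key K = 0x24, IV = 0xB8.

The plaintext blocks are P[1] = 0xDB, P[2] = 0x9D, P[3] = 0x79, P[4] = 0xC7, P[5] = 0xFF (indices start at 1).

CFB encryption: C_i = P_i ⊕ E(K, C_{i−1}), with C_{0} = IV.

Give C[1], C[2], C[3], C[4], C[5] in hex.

C[1] = 0x47, C[2] = 0xFE, C[3] = 0xA3, C[4] = 0x40, C[5] = 0x9B

C[1]: E(K, 0xB8) = 0x9C; 0xDB ⊕ 0x9C = 0x47.
C[2]: E(K, 0x47) = 0x63; 0x9D ⊕ 0x63 = 0xFE.
C[3]: E(K, 0xFE) = 0xDA; 0x79 ⊕ 0xDA = 0xA3.
C[4]: E(K, 0xA3) = 0x87; 0xC7 ⊕ 0x87 = 0x40.
C[5]: E(K, 0x40) = 0x64; 0xFF ⊕ 0x64 = 0x9B.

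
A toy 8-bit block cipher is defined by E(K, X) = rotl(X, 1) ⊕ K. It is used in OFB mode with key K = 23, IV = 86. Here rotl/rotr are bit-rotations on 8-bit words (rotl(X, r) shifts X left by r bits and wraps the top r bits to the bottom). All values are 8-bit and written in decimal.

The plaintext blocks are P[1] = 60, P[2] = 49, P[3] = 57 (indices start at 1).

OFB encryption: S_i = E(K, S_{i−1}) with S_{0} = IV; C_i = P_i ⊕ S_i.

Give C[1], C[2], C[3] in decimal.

C[1] = 135, C[2] = 81, C[3] = 238

C[1]: S = E(K, 86) = 187; 60 ⊕ 187 = 135.
C[2]: S = E(K, 187) = 96; 49 ⊕ 96 = 81.
C[3]: S = E(K, 96) = 215; 57 ⊕ 215 = 238.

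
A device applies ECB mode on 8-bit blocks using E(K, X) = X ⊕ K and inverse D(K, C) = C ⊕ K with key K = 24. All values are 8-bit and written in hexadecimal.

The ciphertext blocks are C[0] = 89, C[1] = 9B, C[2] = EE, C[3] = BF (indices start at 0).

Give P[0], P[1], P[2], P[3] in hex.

ECB decryption: P_i = D(K, C_i).
P[0]: D(K, 89) = AD.
P[1]: D(K, 9B) = BF.
P[2]: D(K, EE) = CA.
P[3]: D(K, BF) = 9B.

P[0] = AD, P[1] = BF, P[2] = CA, P[3] = 9B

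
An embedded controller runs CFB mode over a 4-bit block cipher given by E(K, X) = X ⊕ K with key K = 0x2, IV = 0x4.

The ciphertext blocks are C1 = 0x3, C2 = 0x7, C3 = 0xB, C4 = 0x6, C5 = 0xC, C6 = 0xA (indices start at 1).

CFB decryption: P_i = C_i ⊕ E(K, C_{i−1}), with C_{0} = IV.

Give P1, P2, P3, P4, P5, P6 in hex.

P1 = 0x5, P2 = 0x6, P3 = 0xE, P4 = 0xF, P5 = 0x8, P6 = 0x4

P1: E(K, 0x4) = 0x6; 0x3 ⊕ 0x6 = 0x5.
P2: E(K, 0x3) = 0x1; 0x7 ⊕ 0x1 = 0x6.
P3: E(K, 0x7) = 0x5; 0xB ⊕ 0x5 = 0xE.
P4: E(K, 0xB) = 0x9; 0x6 ⊕ 0x9 = 0xF.
P5: E(K, 0x6) = 0x4; 0xC ⊕ 0x4 = 0x8.
P6: E(K, 0xC) = 0xE; 0xA ⊕ 0xE = 0x4.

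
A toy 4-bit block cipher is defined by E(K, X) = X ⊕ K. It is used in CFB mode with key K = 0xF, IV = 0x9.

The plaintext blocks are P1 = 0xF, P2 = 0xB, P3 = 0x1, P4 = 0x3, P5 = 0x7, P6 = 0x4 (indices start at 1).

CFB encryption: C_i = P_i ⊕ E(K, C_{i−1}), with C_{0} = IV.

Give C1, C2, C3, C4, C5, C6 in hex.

C1 = 0x9, C2 = 0xD, C3 = 0x3, C4 = 0xF, C5 = 0x7, C6 = 0xC

C1: E(K, 0x9) = 0x6; 0xF ⊕ 0x6 = 0x9.
C2: E(K, 0x9) = 0x6; 0xB ⊕ 0x6 = 0xD.
C3: E(K, 0xD) = 0x2; 0x1 ⊕ 0x2 = 0x3.
C4: E(K, 0x3) = 0xC; 0x3 ⊕ 0xC = 0xF.
C5: E(K, 0xF) = 0x0; 0x7 ⊕ 0x0 = 0x7.
C6: E(K, 0x7) = 0x8; 0x4 ⊕ 0x8 = 0xC.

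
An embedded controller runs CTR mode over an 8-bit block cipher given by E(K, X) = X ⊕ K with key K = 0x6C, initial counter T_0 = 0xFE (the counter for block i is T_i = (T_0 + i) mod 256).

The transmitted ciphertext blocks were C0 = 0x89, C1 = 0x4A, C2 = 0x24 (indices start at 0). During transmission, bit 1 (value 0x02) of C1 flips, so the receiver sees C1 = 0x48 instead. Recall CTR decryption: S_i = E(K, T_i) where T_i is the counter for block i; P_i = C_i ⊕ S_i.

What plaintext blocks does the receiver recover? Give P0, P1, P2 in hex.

P0 = 0x1B, P1 = 0xDB, P2 = 0x48

Only C1 changed, to 0x48. In CTR, a change in C_i flips the same bit in P_i only; the keystream is unaffected. Decrypting the received ciphertext:
P0: T = 0xFE, S = E(K, T) = 0x92; 0x89 ⊕ 0x92 = 0x1B.
P1: T = 0xFF, S = E(K, T) = 0x93; 0x48 ⊕ 0x93 = 0xDB.
P2: T = 0x00, S = E(K, T) = 0x6C; 0x24 ⊕ 0x6C = 0x48.
Blocks that differ from the original plaintext: P1.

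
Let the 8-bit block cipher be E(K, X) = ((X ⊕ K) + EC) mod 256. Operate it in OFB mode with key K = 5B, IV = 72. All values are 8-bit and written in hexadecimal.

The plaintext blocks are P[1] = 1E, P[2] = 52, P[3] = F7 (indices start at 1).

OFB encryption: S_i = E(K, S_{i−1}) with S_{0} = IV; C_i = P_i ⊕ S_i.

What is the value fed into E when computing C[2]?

15

C[1]: S = E(K, 72) = 15; 1E ⊕ 15 = 0B.
C[2]: S = E(K, 15) = 3A; 52 ⊕ 3A = 68.
So the input to E for block [2] is 15.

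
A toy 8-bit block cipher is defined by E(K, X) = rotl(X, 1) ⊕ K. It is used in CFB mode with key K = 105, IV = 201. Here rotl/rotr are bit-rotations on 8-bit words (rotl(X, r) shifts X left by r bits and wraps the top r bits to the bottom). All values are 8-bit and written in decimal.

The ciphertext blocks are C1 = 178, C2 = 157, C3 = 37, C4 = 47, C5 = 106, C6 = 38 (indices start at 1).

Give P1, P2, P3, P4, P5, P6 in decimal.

P1 = 72, P2 = 145, P3 = 119, P4 = 12, P5 = 93, P6 = 155

CFB decryption: P_i = C_i ⊕ E(K, C_{i−1}), with C_{0} = IV.
P1: E(K, 201) = 250; 178 ⊕ 250 = 72.
P2: E(K, 178) = 12; 157 ⊕ 12 = 145.
P3: E(K, 157) = 82; 37 ⊕ 82 = 119.
P4: E(K, 37) = 35; 47 ⊕ 35 = 12.
P5: E(K, 47) = 55; 106 ⊕ 55 = 93.
P6: E(K, 106) = 189; 38 ⊕ 189 = 155.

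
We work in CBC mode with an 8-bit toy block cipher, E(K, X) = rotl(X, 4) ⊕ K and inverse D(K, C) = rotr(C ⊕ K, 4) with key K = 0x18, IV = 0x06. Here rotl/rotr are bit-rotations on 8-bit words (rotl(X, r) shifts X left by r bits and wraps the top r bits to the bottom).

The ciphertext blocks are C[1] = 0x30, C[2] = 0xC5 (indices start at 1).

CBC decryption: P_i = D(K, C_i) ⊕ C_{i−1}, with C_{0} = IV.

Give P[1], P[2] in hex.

P[1]: D(K, 0x30) = 0x82; 0x82 ⊕ 0x06 = 0x84.
P[2]: D(K, 0xC5) = 0xDD; 0xDD ⊕ 0x30 = 0xED.

P[1] = 0x84, P[2] = 0xED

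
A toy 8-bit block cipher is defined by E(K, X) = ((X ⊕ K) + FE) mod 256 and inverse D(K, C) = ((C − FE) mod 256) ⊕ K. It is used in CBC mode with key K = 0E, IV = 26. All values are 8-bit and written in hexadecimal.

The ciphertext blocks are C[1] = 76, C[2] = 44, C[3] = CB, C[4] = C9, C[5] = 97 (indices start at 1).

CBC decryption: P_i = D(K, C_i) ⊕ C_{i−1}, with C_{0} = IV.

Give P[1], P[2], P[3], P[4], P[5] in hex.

P[1] = 50, P[2] = 3E, P[3] = 87, P[4] = 0E, P[5] = 5E

P[1]: D(K, 76) = 76; 76 ⊕ 26 = 50.
P[2]: D(K, 44) = 48; 48 ⊕ 76 = 3E.
P[3]: D(K, CB) = C3; C3 ⊕ 44 = 87.
P[4]: D(K, C9) = C5; C5 ⊕ CB = 0E.
P[5]: D(K, 97) = 97; 97 ⊕ C9 = 5E.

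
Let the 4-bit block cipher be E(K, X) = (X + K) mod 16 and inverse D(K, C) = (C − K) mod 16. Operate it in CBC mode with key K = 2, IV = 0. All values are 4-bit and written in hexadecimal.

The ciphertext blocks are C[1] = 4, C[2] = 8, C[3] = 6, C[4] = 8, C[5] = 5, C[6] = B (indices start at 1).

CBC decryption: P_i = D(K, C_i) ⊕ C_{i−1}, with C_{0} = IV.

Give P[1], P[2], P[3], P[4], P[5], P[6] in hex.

P[1]: D(K, 4) = 2; 2 ⊕ 0 = 2.
P[2]: D(K, 8) = 6; 6 ⊕ 4 = 2.
P[3]: D(K, 6) = 4; 4 ⊕ 8 = C.
P[4]: D(K, 8) = 6; 6 ⊕ 6 = 0.
P[5]: D(K, 5) = 3; 3 ⊕ 8 = B.
P[6]: D(K, B) = 9; 9 ⊕ 5 = C.

P[1] = 2, P[2] = 2, P[3] = C, P[4] = 0, P[5] = B, P[6] = C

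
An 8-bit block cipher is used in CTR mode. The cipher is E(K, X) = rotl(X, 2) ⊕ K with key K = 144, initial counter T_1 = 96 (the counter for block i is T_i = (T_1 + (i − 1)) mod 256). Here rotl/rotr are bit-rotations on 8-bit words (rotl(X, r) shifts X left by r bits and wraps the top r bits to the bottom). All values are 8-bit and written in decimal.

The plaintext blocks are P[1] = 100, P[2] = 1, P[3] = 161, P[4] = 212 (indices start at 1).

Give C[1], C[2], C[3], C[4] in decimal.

CTR encryption: S_i = E(K, T_i) where T_i is the counter for block i; C_i = P_i ⊕ S_i.
C[1]: T = 96, S = E(K, T) = 17; 100 ⊕ 17 = 117.
C[2]: T = 97, S = E(K, T) = 21; 1 ⊕ 21 = 20.
C[3]: T = 98, S = E(K, T) = 25; 161 ⊕ 25 = 184.
C[4]: T = 99, S = E(K, T) = 29; 212 ⊕ 29 = 201.

C[1] = 117, C[2] = 20, C[3] = 184, C[4] = 201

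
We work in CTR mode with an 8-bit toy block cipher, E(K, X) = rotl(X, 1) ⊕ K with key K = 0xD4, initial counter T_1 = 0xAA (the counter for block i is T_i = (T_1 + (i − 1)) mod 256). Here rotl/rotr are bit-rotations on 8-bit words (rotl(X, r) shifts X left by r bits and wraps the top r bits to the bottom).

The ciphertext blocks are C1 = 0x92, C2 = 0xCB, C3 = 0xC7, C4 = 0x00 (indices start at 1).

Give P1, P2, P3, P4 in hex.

CTR decryption: S_i = E(K, T_i) where T_i is the counter for block i; P_i = C_i ⊕ S_i.
P1: T = 0xAA, S = E(K, T) = 0x81; 0x92 ⊕ 0x81 = 0x13.
P2: T = 0xAB, S = E(K, T) = 0x83; 0xCB ⊕ 0x83 = 0x48.
P3: T = 0xAC, S = E(K, T) = 0x8D; 0xC7 ⊕ 0x8D = 0x4A.
P4: T = 0xAD, S = E(K, T) = 0x8F; 0x00 ⊕ 0x8F = 0x8F.

P1 = 0x13, P2 = 0x48, P3 = 0x4A, P4 = 0x8F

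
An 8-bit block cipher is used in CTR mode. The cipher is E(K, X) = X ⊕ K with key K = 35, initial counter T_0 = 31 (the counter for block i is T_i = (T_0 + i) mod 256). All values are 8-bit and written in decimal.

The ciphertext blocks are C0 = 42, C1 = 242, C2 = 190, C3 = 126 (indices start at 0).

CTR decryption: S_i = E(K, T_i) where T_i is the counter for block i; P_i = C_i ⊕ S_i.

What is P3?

P3 = 127

P3: T = 34, S = E(K, T) = 1; 126 ⊕ 1 = 127.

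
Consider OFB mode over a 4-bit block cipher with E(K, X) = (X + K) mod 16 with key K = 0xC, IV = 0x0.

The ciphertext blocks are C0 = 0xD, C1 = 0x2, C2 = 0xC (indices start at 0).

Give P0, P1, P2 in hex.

P0 = 0x1, P1 = 0xA, P2 = 0x8

OFB decryption: S_i = E(K, S_{i−1}) with S_{−1} = IV; P_i = C_i ⊕ S_i.
P0: S = E(K, 0x0) = 0xC; 0xD ⊕ 0xC = 0x1.
P1: S = E(K, 0xC) = 0x8; 0x2 ⊕ 0x8 = 0xA.
P2: S = E(K, 0x8) = 0x4; 0xC ⊕ 0x4 = 0x8.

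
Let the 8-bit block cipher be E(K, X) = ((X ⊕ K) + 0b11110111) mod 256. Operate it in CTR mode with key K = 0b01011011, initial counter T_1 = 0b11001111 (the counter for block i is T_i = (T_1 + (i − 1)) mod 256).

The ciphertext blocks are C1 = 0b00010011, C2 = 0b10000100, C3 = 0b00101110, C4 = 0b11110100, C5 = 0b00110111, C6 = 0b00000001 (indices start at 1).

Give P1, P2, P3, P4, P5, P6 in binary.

P1 = 0b10011000, P2 = 0b00000110, P3 = 0b10101111, P4 = 0b01110100, P5 = 0b01001000, P6 = 0b10000111

CTR decryption: S_i = E(K, T_i) where T_i is the counter for block i; P_i = C_i ⊕ S_i.
P1: T = 0b11001111, S = E(K, T) = 0b10001011; 0b00010011 ⊕ 0b10001011 = 0b10011000.
P2: T = 0b11010000, S = E(K, T) = 0b10000010; 0b10000100 ⊕ 0b10000010 = 0b00000110.
P3: T = 0b11010001, S = E(K, T) = 0b10000001; 0b00101110 ⊕ 0b10000001 = 0b10101111.
P4: T = 0b11010010, S = E(K, T) = 0b10000000; 0b11110100 ⊕ 0b10000000 = 0b01110100.
P5: T = 0b11010011, S = E(K, T) = 0b01111111; 0b00110111 ⊕ 0b01111111 = 0b01001000.
P6: T = 0b11010100, S = E(K, T) = 0b10000110; 0b00000001 ⊕ 0b10000110 = 0b10000111.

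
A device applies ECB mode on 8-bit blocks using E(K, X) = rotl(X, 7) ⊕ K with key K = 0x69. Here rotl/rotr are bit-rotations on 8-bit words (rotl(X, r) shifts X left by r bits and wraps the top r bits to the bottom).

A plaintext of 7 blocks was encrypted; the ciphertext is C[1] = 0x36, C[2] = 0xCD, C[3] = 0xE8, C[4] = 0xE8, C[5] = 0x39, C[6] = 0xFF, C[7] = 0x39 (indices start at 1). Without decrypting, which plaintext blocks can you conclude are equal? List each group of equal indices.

P[3] = P[4]; P[5] = P[7]

ECB encrypts each block independently with the same key, so equal ciphertext blocks imply equal plaintext blocks.
C[3] = C[4] = 0xE8, so P[3] = P[4].
C[5] = C[7] = 0x39, so P[5] = P[7].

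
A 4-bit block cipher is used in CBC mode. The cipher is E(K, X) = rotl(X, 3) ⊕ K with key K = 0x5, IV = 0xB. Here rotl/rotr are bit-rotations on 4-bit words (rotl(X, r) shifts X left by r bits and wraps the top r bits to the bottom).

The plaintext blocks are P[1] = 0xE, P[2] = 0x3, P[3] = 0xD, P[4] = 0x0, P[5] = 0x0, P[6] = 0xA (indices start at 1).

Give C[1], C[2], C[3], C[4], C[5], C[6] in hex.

CBC encryption: C_i = E(K, P_i ⊕ C_{i−1}), with C_{0} = IV.
C[1]: P[1] ⊕ 0xB = 0x5; E(K, 0x5) = 0xF.
C[2]: P[2] ⊕ 0xF = 0xC; E(K, 0xC) = 0x3.
C[3]: P[3] ⊕ 0x3 = 0xE; E(K, 0xE) = 0x2.
C[4]: P[4] ⊕ 0x2 = 0x2; E(K, 0x2) = 0x4.
C[5]: P[5] ⊕ 0x4 = 0x4; E(K, 0x4) = 0x7.
C[6]: P[6] ⊕ 0x7 = 0xD; E(K, 0xD) = 0xB.

C[1] = 0xF, C[2] = 0x3, C[3] = 0x2, C[4] = 0x4, C[5] = 0x7, C[6] = 0xB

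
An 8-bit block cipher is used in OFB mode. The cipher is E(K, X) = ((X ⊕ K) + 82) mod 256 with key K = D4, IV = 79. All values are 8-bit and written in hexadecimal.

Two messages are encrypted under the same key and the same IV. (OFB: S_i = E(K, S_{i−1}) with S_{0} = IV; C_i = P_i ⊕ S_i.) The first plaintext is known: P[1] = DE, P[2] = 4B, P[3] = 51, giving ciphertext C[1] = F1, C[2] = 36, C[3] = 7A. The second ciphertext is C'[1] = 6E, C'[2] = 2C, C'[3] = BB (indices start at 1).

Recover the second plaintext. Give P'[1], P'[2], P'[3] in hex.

In OFB with a reused IV, both messages share the same keystream S_i, so C_i ⊕ C'_i = P_i ⊕ P'_i and thus P'_i = P_i ⊕ C_i ⊕ C'_i.
P'[1]: DE ⊕ F1 ⊕ 6E = 41.
P'[2]: 4B ⊕ 36 ⊕ 2C = 51.
P'[3]: 51 ⊕ 7A ⊕ BB = 90.

P'[1] = 41, P'[2] = 51, P'[3] = 90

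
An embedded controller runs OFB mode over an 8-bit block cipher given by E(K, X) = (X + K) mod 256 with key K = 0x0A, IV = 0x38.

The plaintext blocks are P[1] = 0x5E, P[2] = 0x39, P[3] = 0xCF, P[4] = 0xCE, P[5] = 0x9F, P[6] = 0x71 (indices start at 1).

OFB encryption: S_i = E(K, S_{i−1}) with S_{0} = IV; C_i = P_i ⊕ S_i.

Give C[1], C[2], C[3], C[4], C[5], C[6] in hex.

C[1]: S = E(K, 0x38) = 0x42; 0x5E ⊕ 0x42 = 0x1C.
C[2]: S = E(K, 0x42) = 0x4C; 0x39 ⊕ 0x4C = 0x75.
C[3]: S = E(K, 0x4C) = 0x56; 0xCF ⊕ 0x56 = 0x99.
C[4]: S = E(K, 0x56) = 0x60; 0xCE ⊕ 0x60 = 0xAE.
C[5]: S = E(K, 0x60) = 0x6A; 0x9F ⊕ 0x6A = 0xF5.
C[6]: S = E(K, 0x6A) = 0x74; 0x71 ⊕ 0x74 = 0x05.

C[1] = 0x1C, C[2] = 0x75, C[3] = 0x99, C[4] = 0xAE, C[5] = 0xF5, C[6] = 0x05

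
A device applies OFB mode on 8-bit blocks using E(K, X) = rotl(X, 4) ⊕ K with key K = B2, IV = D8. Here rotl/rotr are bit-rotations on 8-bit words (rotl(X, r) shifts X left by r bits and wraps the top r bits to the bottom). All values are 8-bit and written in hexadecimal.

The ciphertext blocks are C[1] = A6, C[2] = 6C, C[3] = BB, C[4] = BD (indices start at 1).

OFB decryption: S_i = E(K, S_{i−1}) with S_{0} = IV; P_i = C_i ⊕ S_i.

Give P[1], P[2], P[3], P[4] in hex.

P[1] = 99, P[2] = 2D, P[3] = 1D, P[4] = 65

P[1]: S = E(K, D8) = 3F; A6 ⊕ 3F = 99.
P[2]: S = E(K, 3F) = 41; 6C ⊕ 41 = 2D.
P[3]: S = E(K, 41) = A6; BB ⊕ A6 = 1D.
P[4]: S = E(K, A6) = D8; BD ⊕ D8 = 65.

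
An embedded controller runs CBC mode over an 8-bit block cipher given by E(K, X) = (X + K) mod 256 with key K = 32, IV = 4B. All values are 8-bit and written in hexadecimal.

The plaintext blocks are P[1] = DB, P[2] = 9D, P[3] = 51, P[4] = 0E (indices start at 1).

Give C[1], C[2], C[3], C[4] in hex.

CBC encryption: C_i = E(K, P_i ⊕ C_{i−1}), with C_{0} = IV.
C[1]: P[1] ⊕ 4B = 90; E(K, 90) = C2.
C[2]: P[2] ⊕ C2 = 5F; E(K, 5F) = 91.
C[3]: P[3] ⊕ 91 = C0; E(K, C0) = F2.
C[4]: P[4] ⊕ F2 = FC; E(K, FC) = 2E.

C[1] = C2, C[2] = 91, C[3] = F2, C[4] = 2E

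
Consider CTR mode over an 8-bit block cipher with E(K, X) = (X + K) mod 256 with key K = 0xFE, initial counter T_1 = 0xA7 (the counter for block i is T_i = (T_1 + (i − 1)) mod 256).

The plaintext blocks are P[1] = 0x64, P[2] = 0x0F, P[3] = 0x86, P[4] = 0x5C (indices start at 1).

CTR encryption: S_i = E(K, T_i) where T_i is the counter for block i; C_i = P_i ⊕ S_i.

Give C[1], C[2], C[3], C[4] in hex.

C[1]: T = 0xA7, S = E(K, T) = 0xA5; 0x64 ⊕ 0xA5 = 0xC1.
C[2]: T = 0xA8, S = E(K, T) = 0xA6; 0x0F ⊕ 0xA6 = 0xA9.
C[3]: T = 0xA9, S = E(K, T) = 0xA7; 0x86 ⊕ 0xA7 = 0x21.
C[4]: T = 0xAA, S = E(K, T) = 0xA8; 0x5C ⊕ 0xA8 = 0xF4.

C[1] = 0xC1, C[2] = 0xA9, C[3] = 0x21, C[4] = 0xF4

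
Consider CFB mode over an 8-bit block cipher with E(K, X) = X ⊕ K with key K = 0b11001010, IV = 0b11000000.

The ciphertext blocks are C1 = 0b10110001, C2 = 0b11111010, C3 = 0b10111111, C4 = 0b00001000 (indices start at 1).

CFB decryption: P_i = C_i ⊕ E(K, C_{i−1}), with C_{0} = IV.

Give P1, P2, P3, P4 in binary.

P1: E(K, 0b11000000) = 0b00001010; 0b10110001 ⊕ 0b00001010 = 0b10111011.
P2: E(K, 0b10110001) = 0b01111011; 0b11111010 ⊕ 0b01111011 = 0b10000001.
P3: E(K, 0b11111010) = 0b00110000; 0b10111111 ⊕ 0b00110000 = 0b10001111.
P4: E(K, 0b10111111) = 0b01110101; 0b00001000 ⊕ 0b01110101 = 0b01111101.

P1 = 0b10111011, P2 = 0b10000001, P3 = 0b10001111, P4 = 0b01111101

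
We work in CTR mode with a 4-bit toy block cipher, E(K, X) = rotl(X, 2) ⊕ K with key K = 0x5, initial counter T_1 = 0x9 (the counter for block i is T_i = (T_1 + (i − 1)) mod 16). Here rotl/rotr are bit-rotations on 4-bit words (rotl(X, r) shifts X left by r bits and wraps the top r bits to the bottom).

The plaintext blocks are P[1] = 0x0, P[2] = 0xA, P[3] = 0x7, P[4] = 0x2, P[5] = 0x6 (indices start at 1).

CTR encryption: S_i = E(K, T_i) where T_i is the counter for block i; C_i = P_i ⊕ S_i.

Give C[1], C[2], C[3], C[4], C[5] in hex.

C[1]: T = 0x9, S = E(K, T) = 0x3; 0x0 ⊕ 0x3 = 0x3.
C[2]: T = 0xA, S = E(K, T) = 0xF; 0xA ⊕ 0xF = 0x5.
C[3]: T = 0xB, S = E(K, T) = 0xB; 0x7 ⊕ 0xB = 0xC.
C[4]: T = 0xC, S = E(K, T) = 0x6; 0x2 ⊕ 0x6 = 0x4.
C[5]: T = 0xD, S = E(K, T) = 0x2; 0x6 ⊕ 0x2 = 0x4.

C[1] = 0x3, C[2] = 0x5, C[3] = 0xC, C[4] = 0x4, C[5] = 0x4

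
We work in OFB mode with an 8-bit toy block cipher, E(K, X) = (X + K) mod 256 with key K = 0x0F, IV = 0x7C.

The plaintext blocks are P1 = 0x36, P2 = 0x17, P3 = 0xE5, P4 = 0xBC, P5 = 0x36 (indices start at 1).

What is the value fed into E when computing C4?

OFB encryption: S_i = E(K, S_{i−1}) with S_{0} = IV; C_i = P_i ⊕ S_i.
C1: S = E(K, 0x7C) = 0x8B; 0x36 ⊕ 0x8B = 0xBD.
C2: S = E(K, 0x8B) = 0x9A; 0x17 ⊕ 0x9A = 0x8D.
C3: S = E(K, 0x9A) = 0xA9; 0xE5 ⊕ 0xA9 = 0x4C.
C4: S = E(K, 0xA9) = 0xB8; 0xBC ⊕ 0xB8 = 0x04.
So the input to E for block 4 is 0xA9.

0xA9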